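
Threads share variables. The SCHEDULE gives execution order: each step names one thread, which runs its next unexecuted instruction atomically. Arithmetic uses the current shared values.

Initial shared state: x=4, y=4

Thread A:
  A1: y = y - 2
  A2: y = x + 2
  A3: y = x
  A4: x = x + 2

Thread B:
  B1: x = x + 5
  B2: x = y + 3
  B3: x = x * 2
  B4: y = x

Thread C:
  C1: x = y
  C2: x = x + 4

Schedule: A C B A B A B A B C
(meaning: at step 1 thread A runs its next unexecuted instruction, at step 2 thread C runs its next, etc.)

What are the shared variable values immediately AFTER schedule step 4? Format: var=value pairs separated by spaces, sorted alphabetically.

Step 1: thread A executes A1 (y = y - 2). Shared: x=4 y=2. PCs: A@1 B@0 C@0
Step 2: thread C executes C1 (x = y). Shared: x=2 y=2. PCs: A@1 B@0 C@1
Step 3: thread B executes B1 (x = x + 5). Shared: x=7 y=2. PCs: A@1 B@1 C@1
Step 4: thread A executes A2 (y = x + 2). Shared: x=7 y=9. PCs: A@2 B@1 C@1

Answer: x=7 y=9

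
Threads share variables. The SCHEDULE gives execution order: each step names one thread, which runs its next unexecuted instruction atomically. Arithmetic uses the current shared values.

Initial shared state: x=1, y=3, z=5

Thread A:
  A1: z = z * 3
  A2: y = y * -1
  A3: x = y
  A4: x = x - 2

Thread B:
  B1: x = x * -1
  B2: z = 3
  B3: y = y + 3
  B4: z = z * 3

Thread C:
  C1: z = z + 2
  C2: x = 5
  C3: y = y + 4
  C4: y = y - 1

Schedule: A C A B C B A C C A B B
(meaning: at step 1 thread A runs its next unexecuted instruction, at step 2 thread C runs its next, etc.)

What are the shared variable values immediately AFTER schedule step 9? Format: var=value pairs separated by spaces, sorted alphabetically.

Step 1: thread A executes A1 (z = z * 3). Shared: x=1 y=3 z=15. PCs: A@1 B@0 C@0
Step 2: thread C executes C1 (z = z + 2). Shared: x=1 y=3 z=17. PCs: A@1 B@0 C@1
Step 3: thread A executes A2 (y = y * -1). Shared: x=1 y=-3 z=17. PCs: A@2 B@0 C@1
Step 4: thread B executes B1 (x = x * -1). Shared: x=-1 y=-3 z=17. PCs: A@2 B@1 C@1
Step 5: thread C executes C2 (x = 5). Shared: x=5 y=-3 z=17. PCs: A@2 B@1 C@2
Step 6: thread B executes B2 (z = 3). Shared: x=5 y=-3 z=3. PCs: A@2 B@2 C@2
Step 7: thread A executes A3 (x = y). Shared: x=-3 y=-3 z=3. PCs: A@3 B@2 C@2
Step 8: thread C executes C3 (y = y + 4). Shared: x=-3 y=1 z=3. PCs: A@3 B@2 C@3
Step 9: thread C executes C4 (y = y - 1). Shared: x=-3 y=0 z=3. PCs: A@3 B@2 C@4

Answer: x=-3 y=0 z=3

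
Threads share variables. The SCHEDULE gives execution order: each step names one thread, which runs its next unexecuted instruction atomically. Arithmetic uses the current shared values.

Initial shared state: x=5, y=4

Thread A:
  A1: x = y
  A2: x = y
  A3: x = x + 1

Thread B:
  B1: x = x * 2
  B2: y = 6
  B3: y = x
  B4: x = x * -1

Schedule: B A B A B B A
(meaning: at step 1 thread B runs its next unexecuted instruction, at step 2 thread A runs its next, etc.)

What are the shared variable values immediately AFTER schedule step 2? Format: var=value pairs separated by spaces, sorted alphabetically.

Step 1: thread B executes B1 (x = x * 2). Shared: x=10 y=4. PCs: A@0 B@1
Step 2: thread A executes A1 (x = y). Shared: x=4 y=4. PCs: A@1 B@1

Answer: x=4 y=4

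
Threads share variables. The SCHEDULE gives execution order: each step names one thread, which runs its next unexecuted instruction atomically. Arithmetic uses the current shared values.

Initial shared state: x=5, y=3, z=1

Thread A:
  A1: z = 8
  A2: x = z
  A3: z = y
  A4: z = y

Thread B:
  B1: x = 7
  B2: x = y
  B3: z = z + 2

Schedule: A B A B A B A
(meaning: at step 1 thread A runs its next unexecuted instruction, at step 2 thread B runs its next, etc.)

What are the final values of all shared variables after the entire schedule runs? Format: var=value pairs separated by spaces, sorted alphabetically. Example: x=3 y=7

Answer: x=3 y=3 z=3

Derivation:
Step 1: thread A executes A1 (z = 8). Shared: x=5 y=3 z=8. PCs: A@1 B@0
Step 2: thread B executes B1 (x = 7). Shared: x=7 y=3 z=8. PCs: A@1 B@1
Step 3: thread A executes A2 (x = z). Shared: x=8 y=3 z=8. PCs: A@2 B@1
Step 4: thread B executes B2 (x = y). Shared: x=3 y=3 z=8. PCs: A@2 B@2
Step 5: thread A executes A3 (z = y). Shared: x=3 y=3 z=3. PCs: A@3 B@2
Step 6: thread B executes B3 (z = z + 2). Shared: x=3 y=3 z=5. PCs: A@3 B@3
Step 7: thread A executes A4 (z = y). Shared: x=3 y=3 z=3. PCs: A@4 B@3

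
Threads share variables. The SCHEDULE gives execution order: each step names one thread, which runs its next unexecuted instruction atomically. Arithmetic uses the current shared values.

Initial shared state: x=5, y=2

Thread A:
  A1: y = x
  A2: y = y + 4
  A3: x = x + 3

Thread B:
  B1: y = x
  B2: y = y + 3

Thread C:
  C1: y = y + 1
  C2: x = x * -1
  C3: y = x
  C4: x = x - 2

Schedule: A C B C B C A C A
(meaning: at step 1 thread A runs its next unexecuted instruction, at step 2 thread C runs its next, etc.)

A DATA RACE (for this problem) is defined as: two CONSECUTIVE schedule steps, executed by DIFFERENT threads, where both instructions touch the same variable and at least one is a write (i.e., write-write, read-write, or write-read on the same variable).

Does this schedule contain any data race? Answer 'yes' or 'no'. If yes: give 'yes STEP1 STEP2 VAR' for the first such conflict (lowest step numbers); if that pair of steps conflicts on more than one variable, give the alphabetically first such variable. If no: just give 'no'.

Steps 1,2: A(y = x) vs C(y = y + 1). RACE on y (W-W).
Steps 2,3: C(y = y + 1) vs B(y = x). RACE on y (W-W).
Steps 3,4: B(y = x) vs C(x = x * -1). RACE on x (R-W).
Steps 4,5: C(r=x,w=x) vs B(r=y,w=y). No conflict.
Steps 5,6: B(y = y + 3) vs C(y = x). RACE on y (W-W).
Steps 6,7: C(y = x) vs A(y = y + 4). RACE on y (W-W).
Steps 7,8: A(r=y,w=y) vs C(r=x,w=x). No conflict.
Steps 8,9: C(x = x - 2) vs A(x = x + 3). RACE on x (W-W).
First conflict at steps 1,2.

Answer: yes 1 2 y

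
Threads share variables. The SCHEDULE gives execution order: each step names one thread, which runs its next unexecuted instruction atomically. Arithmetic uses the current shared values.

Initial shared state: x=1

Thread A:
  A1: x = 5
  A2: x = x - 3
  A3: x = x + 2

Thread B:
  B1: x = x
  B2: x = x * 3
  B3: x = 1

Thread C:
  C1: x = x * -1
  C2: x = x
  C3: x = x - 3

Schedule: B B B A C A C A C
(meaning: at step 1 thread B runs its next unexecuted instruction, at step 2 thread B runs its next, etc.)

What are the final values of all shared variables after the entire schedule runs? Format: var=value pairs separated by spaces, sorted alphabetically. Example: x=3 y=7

Answer: x=-9

Derivation:
Step 1: thread B executes B1 (x = x). Shared: x=1. PCs: A@0 B@1 C@0
Step 2: thread B executes B2 (x = x * 3). Shared: x=3. PCs: A@0 B@2 C@0
Step 3: thread B executes B3 (x = 1). Shared: x=1. PCs: A@0 B@3 C@0
Step 4: thread A executes A1 (x = 5). Shared: x=5. PCs: A@1 B@3 C@0
Step 5: thread C executes C1 (x = x * -1). Shared: x=-5. PCs: A@1 B@3 C@1
Step 6: thread A executes A2 (x = x - 3). Shared: x=-8. PCs: A@2 B@3 C@1
Step 7: thread C executes C2 (x = x). Shared: x=-8. PCs: A@2 B@3 C@2
Step 8: thread A executes A3 (x = x + 2). Shared: x=-6. PCs: A@3 B@3 C@2
Step 9: thread C executes C3 (x = x - 3). Shared: x=-9. PCs: A@3 B@3 C@3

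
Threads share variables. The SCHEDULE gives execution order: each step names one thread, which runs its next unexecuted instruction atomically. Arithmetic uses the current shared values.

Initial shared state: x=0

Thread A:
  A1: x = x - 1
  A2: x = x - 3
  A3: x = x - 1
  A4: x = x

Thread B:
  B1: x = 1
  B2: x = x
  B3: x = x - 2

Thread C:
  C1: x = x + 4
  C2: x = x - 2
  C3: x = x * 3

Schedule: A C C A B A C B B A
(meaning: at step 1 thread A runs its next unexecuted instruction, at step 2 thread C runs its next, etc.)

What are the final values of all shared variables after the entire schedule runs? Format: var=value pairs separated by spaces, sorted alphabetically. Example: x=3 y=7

Step 1: thread A executes A1 (x = x - 1). Shared: x=-1. PCs: A@1 B@0 C@0
Step 2: thread C executes C1 (x = x + 4). Shared: x=3. PCs: A@1 B@0 C@1
Step 3: thread C executes C2 (x = x - 2). Shared: x=1. PCs: A@1 B@0 C@2
Step 4: thread A executes A2 (x = x - 3). Shared: x=-2. PCs: A@2 B@0 C@2
Step 5: thread B executes B1 (x = 1). Shared: x=1. PCs: A@2 B@1 C@2
Step 6: thread A executes A3 (x = x - 1). Shared: x=0. PCs: A@3 B@1 C@2
Step 7: thread C executes C3 (x = x * 3). Shared: x=0. PCs: A@3 B@1 C@3
Step 8: thread B executes B2 (x = x). Shared: x=0. PCs: A@3 B@2 C@3
Step 9: thread B executes B3 (x = x - 2). Shared: x=-2. PCs: A@3 B@3 C@3
Step 10: thread A executes A4 (x = x). Shared: x=-2. PCs: A@4 B@3 C@3

Answer: x=-2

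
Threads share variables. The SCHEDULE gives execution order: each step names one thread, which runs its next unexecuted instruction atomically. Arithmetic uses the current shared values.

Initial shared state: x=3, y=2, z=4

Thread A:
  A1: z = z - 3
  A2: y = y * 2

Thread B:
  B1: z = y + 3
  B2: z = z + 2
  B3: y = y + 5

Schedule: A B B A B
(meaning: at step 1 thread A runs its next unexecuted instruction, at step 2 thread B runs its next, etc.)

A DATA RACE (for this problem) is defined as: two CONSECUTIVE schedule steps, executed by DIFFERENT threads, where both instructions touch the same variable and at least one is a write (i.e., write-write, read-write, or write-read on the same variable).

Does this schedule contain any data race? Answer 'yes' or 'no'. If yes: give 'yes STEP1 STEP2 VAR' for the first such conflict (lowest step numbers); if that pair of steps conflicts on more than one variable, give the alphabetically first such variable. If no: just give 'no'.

Steps 1,2: A(z = z - 3) vs B(z = y + 3). RACE on z (W-W).
Steps 2,3: same thread (B). No race.
Steps 3,4: B(r=z,w=z) vs A(r=y,w=y). No conflict.
Steps 4,5: A(y = y * 2) vs B(y = y + 5). RACE on y (W-W).
First conflict at steps 1,2.

Answer: yes 1 2 z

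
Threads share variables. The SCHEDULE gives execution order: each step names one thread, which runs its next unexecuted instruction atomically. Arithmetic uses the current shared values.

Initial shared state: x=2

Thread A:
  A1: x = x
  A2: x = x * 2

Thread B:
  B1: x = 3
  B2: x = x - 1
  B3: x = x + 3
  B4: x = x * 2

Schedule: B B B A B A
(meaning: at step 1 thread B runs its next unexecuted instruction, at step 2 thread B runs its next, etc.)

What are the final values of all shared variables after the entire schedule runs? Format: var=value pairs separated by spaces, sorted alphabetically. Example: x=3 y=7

Answer: x=20

Derivation:
Step 1: thread B executes B1 (x = 3). Shared: x=3. PCs: A@0 B@1
Step 2: thread B executes B2 (x = x - 1). Shared: x=2. PCs: A@0 B@2
Step 3: thread B executes B3 (x = x + 3). Shared: x=5. PCs: A@0 B@3
Step 4: thread A executes A1 (x = x). Shared: x=5. PCs: A@1 B@3
Step 5: thread B executes B4 (x = x * 2). Shared: x=10. PCs: A@1 B@4
Step 6: thread A executes A2 (x = x * 2). Shared: x=20. PCs: A@2 B@4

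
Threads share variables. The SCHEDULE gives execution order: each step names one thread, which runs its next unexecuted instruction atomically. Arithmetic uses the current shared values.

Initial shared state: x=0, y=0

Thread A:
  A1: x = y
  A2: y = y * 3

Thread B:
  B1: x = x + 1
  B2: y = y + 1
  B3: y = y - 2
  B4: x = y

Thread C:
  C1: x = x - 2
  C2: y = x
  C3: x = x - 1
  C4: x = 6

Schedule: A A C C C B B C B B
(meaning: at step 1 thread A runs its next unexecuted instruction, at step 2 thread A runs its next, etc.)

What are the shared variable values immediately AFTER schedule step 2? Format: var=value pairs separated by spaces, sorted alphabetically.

Step 1: thread A executes A1 (x = y). Shared: x=0 y=0. PCs: A@1 B@0 C@0
Step 2: thread A executes A2 (y = y * 3). Shared: x=0 y=0. PCs: A@2 B@0 C@0

Answer: x=0 y=0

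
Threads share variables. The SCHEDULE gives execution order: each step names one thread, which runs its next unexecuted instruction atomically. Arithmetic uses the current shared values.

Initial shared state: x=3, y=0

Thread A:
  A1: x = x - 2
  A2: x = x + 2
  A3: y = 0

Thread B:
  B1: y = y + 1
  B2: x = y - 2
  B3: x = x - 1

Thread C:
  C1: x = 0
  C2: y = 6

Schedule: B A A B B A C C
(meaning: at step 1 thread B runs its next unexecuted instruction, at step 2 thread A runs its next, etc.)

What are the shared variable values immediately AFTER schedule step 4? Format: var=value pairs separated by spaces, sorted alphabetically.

Step 1: thread B executes B1 (y = y + 1). Shared: x=3 y=1. PCs: A@0 B@1 C@0
Step 2: thread A executes A1 (x = x - 2). Shared: x=1 y=1. PCs: A@1 B@1 C@0
Step 3: thread A executes A2 (x = x + 2). Shared: x=3 y=1. PCs: A@2 B@1 C@0
Step 4: thread B executes B2 (x = y - 2). Shared: x=-1 y=1. PCs: A@2 B@2 C@0

Answer: x=-1 y=1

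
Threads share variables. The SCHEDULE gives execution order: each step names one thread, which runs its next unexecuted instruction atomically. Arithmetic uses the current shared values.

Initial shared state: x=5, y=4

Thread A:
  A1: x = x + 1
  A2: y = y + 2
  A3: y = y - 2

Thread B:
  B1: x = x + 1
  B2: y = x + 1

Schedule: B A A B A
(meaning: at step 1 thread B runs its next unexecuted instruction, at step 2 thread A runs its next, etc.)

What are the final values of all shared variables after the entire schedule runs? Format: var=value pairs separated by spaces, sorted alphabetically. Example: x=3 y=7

Answer: x=7 y=6

Derivation:
Step 1: thread B executes B1 (x = x + 1). Shared: x=6 y=4. PCs: A@0 B@1
Step 2: thread A executes A1 (x = x + 1). Shared: x=7 y=4. PCs: A@1 B@1
Step 3: thread A executes A2 (y = y + 2). Shared: x=7 y=6. PCs: A@2 B@1
Step 4: thread B executes B2 (y = x + 1). Shared: x=7 y=8. PCs: A@2 B@2
Step 5: thread A executes A3 (y = y - 2). Shared: x=7 y=6. PCs: A@3 B@2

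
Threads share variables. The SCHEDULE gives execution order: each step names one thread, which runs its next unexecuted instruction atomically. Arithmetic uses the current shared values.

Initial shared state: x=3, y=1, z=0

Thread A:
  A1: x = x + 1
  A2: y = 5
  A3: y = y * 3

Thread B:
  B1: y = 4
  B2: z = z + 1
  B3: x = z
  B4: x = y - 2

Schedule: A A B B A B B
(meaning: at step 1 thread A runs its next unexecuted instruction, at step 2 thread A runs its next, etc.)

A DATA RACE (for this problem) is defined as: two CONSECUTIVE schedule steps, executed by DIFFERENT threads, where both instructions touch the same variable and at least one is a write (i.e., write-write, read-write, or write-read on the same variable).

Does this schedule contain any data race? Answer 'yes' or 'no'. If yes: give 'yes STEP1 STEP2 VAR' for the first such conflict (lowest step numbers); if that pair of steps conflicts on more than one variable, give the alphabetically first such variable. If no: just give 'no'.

Answer: yes 2 3 y

Derivation:
Steps 1,2: same thread (A). No race.
Steps 2,3: A(y = 5) vs B(y = 4). RACE on y (W-W).
Steps 3,4: same thread (B). No race.
Steps 4,5: B(r=z,w=z) vs A(r=y,w=y). No conflict.
Steps 5,6: A(r=y,w=y) vs B(r=z,w=x). No conflict.
Steps 6,7: same thread (B). No race.
First conflict at steps 2,3.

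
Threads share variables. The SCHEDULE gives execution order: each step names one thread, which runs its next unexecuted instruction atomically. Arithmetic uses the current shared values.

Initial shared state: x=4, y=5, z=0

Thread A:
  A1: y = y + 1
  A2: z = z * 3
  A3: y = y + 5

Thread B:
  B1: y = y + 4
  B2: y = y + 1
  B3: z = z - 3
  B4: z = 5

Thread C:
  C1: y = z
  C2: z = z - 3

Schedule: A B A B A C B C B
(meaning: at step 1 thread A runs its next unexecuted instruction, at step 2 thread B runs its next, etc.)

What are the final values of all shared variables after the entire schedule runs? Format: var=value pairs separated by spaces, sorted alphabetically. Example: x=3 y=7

Step 1: thread A executes A1 (y = y + 1). Shared: x=4 y=6 z=0. PCs: A@1 B@0 C@0
Step 2: thread B executes B1 (y = y + 4). Shared: x=4 y=10 z=0. PCs: A@1 B@1 C@0
Step 3: thread A executes A2 (z = z * 3). Shared: x=4 y=10 z=0. PCs: A@2 B@1 C@0
Step 4: thread B executes B2 (y = y + 1). Shared: x=4 y=11 z=0. PCs: A@2 B@2 C@0
Step 5: thread A executes A3 (y = y + 5). Shared: x=4 y=16 z=0. PCs: A@3 B@2 C@0
Step 6: thread C executes C1 (y = z). Shared: x=4 y=0 z=0. PCs: A@3 B@2 C@1
Step 7: thread B executes B3 (z = z - 3). Shared: x=4 y=0 z=-3. PCs: A@3 B@3 C@1
Step 8: thread C executes C2 (z = z - 3). Shared: x=4 y=0 z=-6. PCs: A@3 B@3 C@2
Step 9: thread B executes B4 (z = 5). Shared: x=4 y=0 z=5. PCs: A@3 B@4 C@2

Answer: x=4 y=0 z=5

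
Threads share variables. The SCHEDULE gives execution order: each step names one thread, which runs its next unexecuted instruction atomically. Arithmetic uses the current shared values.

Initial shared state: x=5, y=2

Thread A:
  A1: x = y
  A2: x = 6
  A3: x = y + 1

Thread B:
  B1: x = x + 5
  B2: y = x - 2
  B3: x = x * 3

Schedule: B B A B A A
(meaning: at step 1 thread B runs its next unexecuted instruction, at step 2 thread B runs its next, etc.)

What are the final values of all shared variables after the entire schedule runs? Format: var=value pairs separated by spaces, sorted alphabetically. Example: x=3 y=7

Step 1: thread B executes B1 (x = x + 5). Shared: x=10 y=2. PCs: A@0 B@1
Step 2: thread B executes B2 (y = x - 2). Shared: x=10 y=8. PCs: A@0 B@2
Step 3: thread A executes A1 (x = y). Shared: x=8 y=8. PCs: A@1 B@2
Step 4: thread B executes B3 (x = x * 3). Shared: x=24 y=8. PCs: A@1 B@3
Step 5: thread A executes A2 (x = 6). Shared: x=6 y=8. PCs: A@2 B@3
Step 6: thread A executes A3 (x = y + 1). Shared: x=9 y=8. PCs: A@3 B@3

Answer: x=9 y=8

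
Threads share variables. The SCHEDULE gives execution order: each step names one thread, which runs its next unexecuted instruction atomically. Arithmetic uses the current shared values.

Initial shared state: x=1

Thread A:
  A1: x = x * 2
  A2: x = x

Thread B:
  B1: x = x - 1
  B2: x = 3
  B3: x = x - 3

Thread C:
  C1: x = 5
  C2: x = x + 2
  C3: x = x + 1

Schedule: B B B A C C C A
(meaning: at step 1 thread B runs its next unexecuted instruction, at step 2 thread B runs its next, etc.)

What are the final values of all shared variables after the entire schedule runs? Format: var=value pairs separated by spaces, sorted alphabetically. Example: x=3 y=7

Answer: x=8

Derivation:
Step 1: thread B executes B1 (x = x - 1). Shared: x=0. PCs: A@0 B@1 C@0
Step 2: thread B executes B2 (x = 3). Shared: x=3. PCs: A@0 B@2 C@0
Step 3: thread B executes B3 (x = x - 3). Shared: x=0. PCs: A@0 B@3 C@0
Step 4: thread A executes A1 (x = x * 2). Shared: x=0. PCs: A@1 B@3 C@0
Step 5: thread C executes C1 (x = 5). Shared: x=5. PCs: A@1 B@3 C@1
Step 6: thread C executes C2 (x = x + 2). Shared: x=7. PCs: A@1 B@3 C@2
Step 7: thread C executes C3 (x = x + 1). Shared: x=8. PCs: A@1 B@3 C@3
Step 8: thread A executes A2 (x = x). Shared: x=8. PCs: A@2 B@3 C@3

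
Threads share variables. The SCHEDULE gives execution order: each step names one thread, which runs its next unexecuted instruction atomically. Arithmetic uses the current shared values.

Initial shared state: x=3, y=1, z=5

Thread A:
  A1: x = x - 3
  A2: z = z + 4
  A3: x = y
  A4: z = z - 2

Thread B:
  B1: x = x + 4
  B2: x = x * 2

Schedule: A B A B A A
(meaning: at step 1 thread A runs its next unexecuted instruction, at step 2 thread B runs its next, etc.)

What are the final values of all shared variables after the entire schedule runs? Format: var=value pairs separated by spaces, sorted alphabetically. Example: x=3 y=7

Step 1: thread A executes A1 (x = x - 3). Shared: x=0 y=1 z=5. PCs: A@1 B@0
Step 2: thread B executes B1 (x = x + 4). Shared: x=4 y=1 z=5. PCs: A@1 B@1
Step 3: thread A executes A2 (z = z + 4). Shared: x=4 y=1 z=9. PCs: A@2 B@1
Step 4: thread B executes B2 (x = x * 2). Shared: x=8 y=1 z=9. PCs: A@2 B@2
Step 5: thread A executes A3 (x = y). Shared: x=1 y=1 z=9. PCs: A@3 B@2
Step 6: thread A executes A4 (z = z - 2). Shared: x=1 y=1 z=7. PCs: A@4 B@2

Answer: x=1 y=1 z=7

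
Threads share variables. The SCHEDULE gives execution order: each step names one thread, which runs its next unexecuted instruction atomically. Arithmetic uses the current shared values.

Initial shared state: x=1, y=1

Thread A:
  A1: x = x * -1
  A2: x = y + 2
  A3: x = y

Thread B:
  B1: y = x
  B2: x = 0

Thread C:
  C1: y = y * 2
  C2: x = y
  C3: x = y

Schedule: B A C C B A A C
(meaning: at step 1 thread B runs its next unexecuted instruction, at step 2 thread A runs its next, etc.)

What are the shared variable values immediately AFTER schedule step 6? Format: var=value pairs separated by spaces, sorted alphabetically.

Answer: x=4 y=2

Derivation:
Step 1: thread B executes B1 (y = x). Shared: x=1 y=1. PCs: A@0 B@1 C@0
Step 2: thread A executes A1 (x = x * -1). Shared: x=-1 y=1. PCs: A@1 B@1 C@0
Step 3: thread C executes C1 (y = y * 2). Shared: x=-1 y=2. PCs: A@1 B@1 C@1
Step 4: thread C executes C2 (x = y). Shared: x=2 y=2. PCs: A@1 B@1 C@2
Step 5: thread B executes B2 (x = 0). Shared: x=0 y=2. PCs: A@1 B@2 C@2
Step 6: thread A executes A2 (x = y + 2). Shared: x=4 y=2. PCs: A@2 B@2 C@2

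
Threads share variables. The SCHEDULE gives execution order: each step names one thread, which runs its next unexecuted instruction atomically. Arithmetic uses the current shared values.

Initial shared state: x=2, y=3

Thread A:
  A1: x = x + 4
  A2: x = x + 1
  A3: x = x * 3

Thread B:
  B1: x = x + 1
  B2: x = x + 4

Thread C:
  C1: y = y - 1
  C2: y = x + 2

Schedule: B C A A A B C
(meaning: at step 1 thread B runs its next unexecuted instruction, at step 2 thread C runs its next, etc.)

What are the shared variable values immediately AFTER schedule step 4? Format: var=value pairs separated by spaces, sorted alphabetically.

Step 1: thread B executes B1 (x = x + 1). Shared: x=3 y=3. PCs: A@0 B@1 C@0
Step 2: thread C executes C1 (y = y - 1). Shared: x=3 y=2. PCs: A@0 B@1 C@1
Step 3: thread A executes A1 (x = x + 4). Shared: x=7 y=2. PCs: A@1 B@1 C@1
Step 4: thread A executes A2 (x = x + 1). Shared: x=8 y=2. PCs: A@2 B@1 C@1

Answer: x=8 y=2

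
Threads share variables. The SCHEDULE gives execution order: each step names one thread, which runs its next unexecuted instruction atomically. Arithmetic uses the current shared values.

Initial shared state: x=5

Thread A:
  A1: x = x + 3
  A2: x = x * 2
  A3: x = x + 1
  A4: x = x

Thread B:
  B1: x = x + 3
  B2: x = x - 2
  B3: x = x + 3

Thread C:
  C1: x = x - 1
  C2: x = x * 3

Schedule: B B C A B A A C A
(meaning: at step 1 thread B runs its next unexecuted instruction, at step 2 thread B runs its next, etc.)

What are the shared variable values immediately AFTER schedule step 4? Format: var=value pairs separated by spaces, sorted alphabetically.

Answer: x=8

Derivation:
Step 1: thread B executes B1 (x = x + 3). Shared: x=8. PCs: A@0 B@1 C@0
Step 2: thread B executes B2 (x = x - 2). Shared: x=6. PCs: A@0 B@2 C@0
Step 3: thread C executes C1 (x = x - 1). Shared: x=5. PCs: A@0 B@2 C@1
Step 4: thread A executes A1 (x = x + 3). Shared: x=8. PCs: A@1 B@2 C@1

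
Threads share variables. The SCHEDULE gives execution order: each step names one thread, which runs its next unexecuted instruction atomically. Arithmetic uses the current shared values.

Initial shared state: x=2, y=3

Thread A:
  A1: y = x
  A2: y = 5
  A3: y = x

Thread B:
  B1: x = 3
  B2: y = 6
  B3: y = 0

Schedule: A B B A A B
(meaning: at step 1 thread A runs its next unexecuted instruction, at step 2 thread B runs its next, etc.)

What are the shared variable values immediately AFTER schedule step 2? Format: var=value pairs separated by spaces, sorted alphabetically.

Step 1: thread A executes A1 (y = x). Shared: x=2 y=2. PCs: A@1 B@0
Step 2: thread B executes B1 (x = 3). Shared: x=3 y=2. PCs: A@1 B@1

Answer: x=3 y=2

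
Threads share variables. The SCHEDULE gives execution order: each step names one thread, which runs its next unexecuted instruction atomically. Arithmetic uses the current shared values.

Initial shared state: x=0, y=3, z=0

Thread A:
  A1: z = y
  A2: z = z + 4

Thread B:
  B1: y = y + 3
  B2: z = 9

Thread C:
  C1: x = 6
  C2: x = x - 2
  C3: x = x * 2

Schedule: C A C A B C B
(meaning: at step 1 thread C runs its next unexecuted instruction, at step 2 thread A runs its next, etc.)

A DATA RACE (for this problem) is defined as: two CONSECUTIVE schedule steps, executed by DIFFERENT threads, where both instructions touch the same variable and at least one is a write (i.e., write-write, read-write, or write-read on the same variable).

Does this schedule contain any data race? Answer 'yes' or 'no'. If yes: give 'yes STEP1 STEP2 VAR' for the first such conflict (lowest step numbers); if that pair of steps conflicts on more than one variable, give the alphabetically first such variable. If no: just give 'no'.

Steps 1,2: C(r=-,w=x) vs A(r=y,w=z). No conflict.
Steps 2,3: A(r=y,w=z) vs C(r=x,w=x). No conflict.
Steps 3,4: C(r=x,w=x) vs A(r=z,w=z). No conflict.
Steps 4,5: A(r=z,w=z) vs B(r=y,w=y). No conflict.
Steps 5,6: B(r=y,w=y) vs C(r=x,w=x). No conflict.
Steps 6,7: C(r=x,w=x) vs B(r=-,w=z). No conflict.

Answer: no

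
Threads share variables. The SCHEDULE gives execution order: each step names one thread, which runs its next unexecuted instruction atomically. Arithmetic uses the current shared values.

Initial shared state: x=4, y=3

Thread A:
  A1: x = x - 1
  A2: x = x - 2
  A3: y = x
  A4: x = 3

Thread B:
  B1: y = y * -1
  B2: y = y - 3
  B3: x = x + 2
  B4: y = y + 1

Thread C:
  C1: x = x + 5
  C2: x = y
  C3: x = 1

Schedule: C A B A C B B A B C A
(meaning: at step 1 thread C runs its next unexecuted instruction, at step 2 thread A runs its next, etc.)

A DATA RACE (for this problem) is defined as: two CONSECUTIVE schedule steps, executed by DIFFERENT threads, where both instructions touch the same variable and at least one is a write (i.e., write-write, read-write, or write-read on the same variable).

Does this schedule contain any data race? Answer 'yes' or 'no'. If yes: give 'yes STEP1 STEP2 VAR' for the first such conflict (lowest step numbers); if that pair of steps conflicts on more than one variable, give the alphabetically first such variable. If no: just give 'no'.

Answer: yes 1 2 x

Derivation:
Steps 1,2: C(x = x + 5) vs A(x = x - 1). RACE on x (W-W).
Steps 2,3: A(r=x,w=x) vs B(r=y,w=y). No conflict.
Steps 3,4: B(r=y,w=y) vs A(r=x,w=x). No conflict.
Steps 4,5: A(x = x - 2) vs C(x = y). RACE on x (W-W).
Steps 5,6: C(x = y) vs B(y = y - 3). RACE on y (R-W).
Steps 6,7: same thread (B). No race.
Steps 7,8: B(x = x + 2) vs A(y = x). RACE on x (W-R).
Steps 8,9: A(y = x) vs B(y = y + 1). RACE on y (W-W).
Steps 9,10: B(r=y,w=y) vs C(r=-,w=x). No conflict.
Steps 10,11: C(x = 1) vs A(x = 3). RACE on x (W-W).
First conflict at steps 1,2.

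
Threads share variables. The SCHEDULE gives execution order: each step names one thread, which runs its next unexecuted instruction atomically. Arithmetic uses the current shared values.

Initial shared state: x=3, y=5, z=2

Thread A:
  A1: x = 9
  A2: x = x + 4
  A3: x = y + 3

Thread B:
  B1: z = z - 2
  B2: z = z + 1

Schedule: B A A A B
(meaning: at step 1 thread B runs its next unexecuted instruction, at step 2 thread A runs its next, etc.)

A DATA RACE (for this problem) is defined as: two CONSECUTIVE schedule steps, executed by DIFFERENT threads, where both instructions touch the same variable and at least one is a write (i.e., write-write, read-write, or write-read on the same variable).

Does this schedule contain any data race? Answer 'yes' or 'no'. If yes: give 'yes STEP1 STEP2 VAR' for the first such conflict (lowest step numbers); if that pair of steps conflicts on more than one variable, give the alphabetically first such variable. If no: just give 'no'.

Answer: no

Derivation:
Steps 1,2: B(r=z,w=z) vs A(r=-,w=x). No conflict.
Steps 2,3: same thread (A). No race.
Steps 3,4: same thread (A). No race.
Steps 4,5: A(r=y,w=x) vs B(r=z,w=z). No conflict.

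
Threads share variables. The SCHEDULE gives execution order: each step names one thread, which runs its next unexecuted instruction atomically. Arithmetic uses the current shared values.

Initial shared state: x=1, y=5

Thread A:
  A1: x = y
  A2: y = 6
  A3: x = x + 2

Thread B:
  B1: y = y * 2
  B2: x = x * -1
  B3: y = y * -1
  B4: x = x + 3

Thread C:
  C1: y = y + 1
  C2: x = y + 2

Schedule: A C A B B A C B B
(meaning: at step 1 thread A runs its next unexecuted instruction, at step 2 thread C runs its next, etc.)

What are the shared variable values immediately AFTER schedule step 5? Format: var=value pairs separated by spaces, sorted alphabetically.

Step 1: thread A executes A1 (x = y). Shared: x=5 y=5. PCs: A@1 B@0 C@0
Step 2: thread C executes C1 (y = y + 1). Shared: x=5 y=6. PCs: A@1 B@0 C@1
Step 3: thread A executes A2 (y = 6). Shared: x=5 y=6. PCs: A@2 B@0 C@1
Step 4: thread B executes B1 (y = y * 2). Shared: x=5 y=12. PCs: A@2 B@1 C@1
Step 5: thread B executes B2 (x = x * -1). Shared: x=-5 y=12. PCs: A@2 B@2 C@1

Answer: x=-5 y=12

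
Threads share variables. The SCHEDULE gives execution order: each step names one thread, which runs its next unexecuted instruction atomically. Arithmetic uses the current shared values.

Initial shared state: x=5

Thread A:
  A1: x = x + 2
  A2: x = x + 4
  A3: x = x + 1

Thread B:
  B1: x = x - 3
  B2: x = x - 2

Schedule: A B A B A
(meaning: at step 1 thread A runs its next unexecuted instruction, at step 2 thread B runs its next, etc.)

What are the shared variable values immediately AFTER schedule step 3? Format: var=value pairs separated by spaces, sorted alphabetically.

Answer: x=8

Derivation:
Step 1: thread A executes A1 (x = x + 2). Shared: x=7. PCs: A@1 B@0
Step 2: thread B executes B1 (x = x - 3). Shared: x=4. PCs: A@1 B@1
Step 3: thread A executes A2 (x = x + 4). Shared: x=8. PCs: A@2 B@1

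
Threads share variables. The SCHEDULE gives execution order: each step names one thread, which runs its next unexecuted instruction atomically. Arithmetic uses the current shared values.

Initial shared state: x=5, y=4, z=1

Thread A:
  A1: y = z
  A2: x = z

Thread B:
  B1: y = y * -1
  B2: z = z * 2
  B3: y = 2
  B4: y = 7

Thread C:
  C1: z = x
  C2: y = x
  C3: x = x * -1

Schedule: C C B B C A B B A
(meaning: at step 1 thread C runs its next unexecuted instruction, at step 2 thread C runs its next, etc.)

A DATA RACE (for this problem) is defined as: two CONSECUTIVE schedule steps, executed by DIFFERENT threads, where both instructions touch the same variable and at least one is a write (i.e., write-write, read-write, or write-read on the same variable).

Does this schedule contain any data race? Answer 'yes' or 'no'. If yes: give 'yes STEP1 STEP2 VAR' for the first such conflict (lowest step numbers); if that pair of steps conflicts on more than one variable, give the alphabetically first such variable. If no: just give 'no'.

Answer: yes 2 3 y

Derivation:
Steps 1,2: same thread (C). No race.
Steps 2,3: C(y = x) vs B(y = y * -1). RACE on y (W-W).
Steps 3,4: same thread (B). No race.
Steps 4,5: B(r=z,w=z) vs C(r=x,w=x). No conflict.
Steps 5,6: C(r=x,w=x) vs A(r=z,w=y). No conflict.
Steps 6,7: A(y = z) vs B(y = 2). RACE on y (W-W).
Steps 7,8: same thread (B). No race.
Steps 8,9: B(r=-,w=y) vs A(r=z,w=x). No conflict.
First conflict at steps 2,3.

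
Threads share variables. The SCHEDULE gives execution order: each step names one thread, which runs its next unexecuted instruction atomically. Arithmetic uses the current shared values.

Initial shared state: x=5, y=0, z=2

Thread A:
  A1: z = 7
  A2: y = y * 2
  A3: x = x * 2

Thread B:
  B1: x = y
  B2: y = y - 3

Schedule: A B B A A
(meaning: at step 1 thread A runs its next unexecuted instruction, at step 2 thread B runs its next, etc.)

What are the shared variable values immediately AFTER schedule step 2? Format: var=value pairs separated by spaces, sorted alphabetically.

Step 1: thread A executes A1 (z = 7). Shared: x=5 y=0 z=7. PCs: A@1 B@0
Step 2: thread B executes B1 (x = y). Shared: x=0 y=0 z=7. PCs: A@1 B@1

Answer: x=0 y=0 z=7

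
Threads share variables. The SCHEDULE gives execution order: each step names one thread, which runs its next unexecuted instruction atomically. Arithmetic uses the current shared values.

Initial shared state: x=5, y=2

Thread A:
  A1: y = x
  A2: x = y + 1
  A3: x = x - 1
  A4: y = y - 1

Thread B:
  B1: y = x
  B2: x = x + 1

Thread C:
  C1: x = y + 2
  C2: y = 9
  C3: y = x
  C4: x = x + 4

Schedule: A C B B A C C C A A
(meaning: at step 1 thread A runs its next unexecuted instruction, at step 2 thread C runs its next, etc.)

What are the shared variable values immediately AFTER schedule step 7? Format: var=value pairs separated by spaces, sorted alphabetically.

Step 1: thread A executes A1 (y = x). Shared: x=5 y=5. PCs: A@1 B@0 C@0
Step 2: thread C executes C1 (x = y + 2). Shared: x=7 y=5. PCs: A@1 B@0 C@1
Step 3: thread B executes B1 (y = x). Shared: x=7 y=7. PCs: A@1 B@1 C@1
Step 4: thread B executes B2 (x = x + 1). Shared: x=8 y=7. PCs: A@1 B@2 C@1
Step 5: thread A executes A2 (x = y + 1). Shared: x=8 y=7. PCs: A@2 B@2 C@1
Step 6: thread C executes C2 (y = 9). Shared: x=8 y=9. PCs: A@2 B@2 C@2
Step 7: thread C executes C3 (y = x). Shared: x=8 y=8. PCs: A@2 B@2 C@3

Answer: x=8 y=8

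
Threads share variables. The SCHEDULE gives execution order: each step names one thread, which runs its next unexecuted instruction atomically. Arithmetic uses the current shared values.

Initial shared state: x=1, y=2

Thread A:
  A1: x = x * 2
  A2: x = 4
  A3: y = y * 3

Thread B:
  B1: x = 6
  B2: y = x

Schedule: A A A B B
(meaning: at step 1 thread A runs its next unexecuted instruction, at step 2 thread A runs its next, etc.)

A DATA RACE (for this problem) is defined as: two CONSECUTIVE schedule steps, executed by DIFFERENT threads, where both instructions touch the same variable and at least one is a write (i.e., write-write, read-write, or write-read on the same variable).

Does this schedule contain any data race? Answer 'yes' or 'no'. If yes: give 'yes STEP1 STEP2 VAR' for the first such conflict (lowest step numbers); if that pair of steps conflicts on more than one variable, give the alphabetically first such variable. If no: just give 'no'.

Steps 1,2: same thread (A). No race.
Steps 2,3: same thread (A). No race.
Steps 3,4: A(r=y,w=y) vs B(r=-,w=x). No conflict.
Steps 4,5: same thread (B). No race.

Answer: no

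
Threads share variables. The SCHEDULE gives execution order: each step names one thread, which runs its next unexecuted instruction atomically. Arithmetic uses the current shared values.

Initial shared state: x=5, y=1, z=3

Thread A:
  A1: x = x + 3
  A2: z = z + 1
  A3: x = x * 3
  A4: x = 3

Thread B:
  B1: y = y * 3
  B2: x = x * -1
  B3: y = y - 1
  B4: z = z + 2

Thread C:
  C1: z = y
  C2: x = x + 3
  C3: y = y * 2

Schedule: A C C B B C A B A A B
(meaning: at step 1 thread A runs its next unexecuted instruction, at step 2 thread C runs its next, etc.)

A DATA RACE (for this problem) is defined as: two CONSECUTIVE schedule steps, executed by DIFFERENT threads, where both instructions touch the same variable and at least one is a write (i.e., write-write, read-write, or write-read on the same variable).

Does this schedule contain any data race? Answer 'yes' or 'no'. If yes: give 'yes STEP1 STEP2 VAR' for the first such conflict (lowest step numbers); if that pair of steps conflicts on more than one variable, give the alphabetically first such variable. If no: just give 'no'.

Answer: no

Derivation:
Steps 1,2: A(r=x,w=x) vs C(r=y,w=z). No conflict.
Steps 2,3: same thread (C). No race.
Steps 3,4: C(r=x,w=x) vs B(r=y,w=y). No conflict.
Steps 4,5: same thread (B). No race.
Steps 5,6: B(r=x,w=x) vs C(r=y,w=y). No conflict.
Steps 6,7: C(r=y,w=y) vs A(r=z,w=z). No conflict.
Steps 7,8: A(r=z,w=z) vs B(r=y,w=y). No conflict.
Steps 8,9: B(r=y,w=y) vs A(r=x,w=x). No conflict.
Steps 9,10: same thread (A). No race.
Steps 10,11: A(r=-,w=x) vs B(r=z,w=z). No conflict.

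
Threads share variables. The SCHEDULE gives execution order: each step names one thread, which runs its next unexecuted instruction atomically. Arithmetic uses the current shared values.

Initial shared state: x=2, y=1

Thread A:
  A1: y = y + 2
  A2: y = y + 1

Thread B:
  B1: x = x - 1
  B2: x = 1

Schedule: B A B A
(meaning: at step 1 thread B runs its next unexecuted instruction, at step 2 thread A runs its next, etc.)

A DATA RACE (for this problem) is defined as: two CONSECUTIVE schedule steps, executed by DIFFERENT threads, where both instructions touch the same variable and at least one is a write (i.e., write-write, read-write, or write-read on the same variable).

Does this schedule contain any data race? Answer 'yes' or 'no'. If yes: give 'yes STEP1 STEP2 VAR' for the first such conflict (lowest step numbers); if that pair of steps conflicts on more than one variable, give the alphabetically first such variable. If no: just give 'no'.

Steps 1,2: B(r=x,w=x) vs A(r=y,w=y). No conflict.
Steps 2,3: A(r=y,w=y) vs B(r=-,w=x). No conflict.
Steps 3,4: B(r=-,w=x) vs A(r=y,w=y). No conflict.

Answer: no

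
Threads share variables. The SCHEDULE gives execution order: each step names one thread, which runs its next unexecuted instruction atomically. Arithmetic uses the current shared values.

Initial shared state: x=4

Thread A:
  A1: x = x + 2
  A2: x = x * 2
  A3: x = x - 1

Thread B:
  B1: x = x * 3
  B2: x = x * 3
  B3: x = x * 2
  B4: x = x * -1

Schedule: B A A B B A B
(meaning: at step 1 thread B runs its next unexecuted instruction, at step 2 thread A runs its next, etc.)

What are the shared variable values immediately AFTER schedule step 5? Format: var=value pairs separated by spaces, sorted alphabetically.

Step 1: thread B executes B1 (x = x * 3). Shared: x=12. PCs: A@0 B@1
Step 2: thread A executes A1 (x = x + 2). Shared: x=14. PCs: A@1 B@1
Step 3: thread A executes A2 (x = x * 2). Shared: x=28. PCs: A@2 B@1
Step 4: thread B executes B2 (x = x * 3). Shared: x=84. PCs: A@2 B@2
Step 5: thread B executes B3 (x = x * 2). Shared: x=168. PCs: A@2 B@3

Answer: x=168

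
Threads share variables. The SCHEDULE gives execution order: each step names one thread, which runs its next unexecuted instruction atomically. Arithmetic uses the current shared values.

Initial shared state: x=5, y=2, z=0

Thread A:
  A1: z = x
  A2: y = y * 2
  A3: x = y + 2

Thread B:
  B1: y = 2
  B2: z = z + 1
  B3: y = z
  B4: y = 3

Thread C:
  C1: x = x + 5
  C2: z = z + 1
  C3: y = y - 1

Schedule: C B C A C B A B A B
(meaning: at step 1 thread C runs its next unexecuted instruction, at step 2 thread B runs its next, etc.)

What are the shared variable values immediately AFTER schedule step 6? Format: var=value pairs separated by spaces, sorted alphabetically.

Answer: x=10 y=1 z=11

Derivation:
Step 1: thread C executes C1 (x = x + 5). Shared: x=10 y=2 z=0. PCs: A@0 B@0 C@1
Step 2: thread B executes B1 (y = 2). Shared: x=10 y=2 z=0. PCs: A@0 B@1 C@1
Step 3: thread C executes C2 (z = z + 1). Shared: x=10 y=2 z=1. PCs: A@0 B@1 C@2
Step 4: thread A executes A1 (z = x). Shared: x=10 y=2 z=10. PCs: A@1 B@1 C@2
Step 5: thread C executes C3 (y = y - 1). Shared: x=10 y=1 z=10. PCs: A@1 B@1 C@3
Step 6: thread B executes B2 (z = z + 1). Shared: x=10 y=1 z=11. PCs: A@1 B@2 C@3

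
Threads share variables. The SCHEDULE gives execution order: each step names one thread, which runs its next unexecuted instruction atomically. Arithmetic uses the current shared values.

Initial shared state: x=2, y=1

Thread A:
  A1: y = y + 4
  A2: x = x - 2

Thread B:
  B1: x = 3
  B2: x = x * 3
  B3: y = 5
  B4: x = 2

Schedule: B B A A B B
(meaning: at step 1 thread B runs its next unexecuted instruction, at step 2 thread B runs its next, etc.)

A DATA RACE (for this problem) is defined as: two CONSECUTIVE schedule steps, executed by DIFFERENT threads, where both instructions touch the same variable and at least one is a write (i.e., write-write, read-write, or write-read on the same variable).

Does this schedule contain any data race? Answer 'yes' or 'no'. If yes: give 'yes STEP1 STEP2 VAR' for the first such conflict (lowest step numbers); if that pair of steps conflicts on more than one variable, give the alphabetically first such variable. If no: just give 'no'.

Steps 1,2: same thread (B). No race.
Steps 2,3: B(r=x,w=x) vs A(r=y,w=y). No conflict.
Steps 3,4: same thread (A). No race.
Steps 4,5: A(r=x,w=x) vs B(r=-,w=y). No conflict.
Steps 5,6: same thread (B). No race.

Answer: no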